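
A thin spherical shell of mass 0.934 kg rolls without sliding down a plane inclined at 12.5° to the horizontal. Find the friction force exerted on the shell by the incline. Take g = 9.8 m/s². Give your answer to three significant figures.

For this body I = (2/3)MR², i.e. k = I/(MR²) = 2/3.
Along the incline Mg sinθ − f = Ma, and torque about the center fR = Iα = kMR²(a/R) gives f = kMa.
Combining, a = g sinθ/(1+k) and f = kMa = kMg sinθ/(1+k).
f = (2/3) × 0.934 × 9.8 × sin12.5° / 1.667 ≈ 0.792 N.

f ≈ 0.792 N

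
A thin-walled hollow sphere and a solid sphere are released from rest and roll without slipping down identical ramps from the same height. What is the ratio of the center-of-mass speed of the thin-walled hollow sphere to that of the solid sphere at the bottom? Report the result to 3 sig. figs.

v_ratio ≈ 0.917

Each satisfies Mgh = ½(1+k)Mv² with k = I/(MR²), so v ∝ 1/√(1+k).
For the thin-walled hollow sphere k = 2/3; for the solid sphere k = 0.4.
v₁/v₂ = √((1+k₂)/(1+k₁)) = √(1.4/1.667) ≈ 0.917.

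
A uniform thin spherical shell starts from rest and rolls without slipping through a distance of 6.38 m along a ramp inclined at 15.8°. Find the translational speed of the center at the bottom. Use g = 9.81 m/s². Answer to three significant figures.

With I = (2/3)MR², the ratio k = I/(MR²) is 2/3.
The rolling condition ω = v/R makes the rotational term ½I(v/R)² = ½kMv², so KE_total = ½(1+k)Mv² = (5/6)Mv².
The vertical drop is h = L sinθ = 6.38 × sin15.8° = 1.737 m.
Energy conservation: Mgh = (5/6)Mv², so v = √(2gh/(1+k)) = √(2 × 9.81 × 1.737 / 1.667) ≈ 4.52 m/s.

v ≈ 4.52 m/s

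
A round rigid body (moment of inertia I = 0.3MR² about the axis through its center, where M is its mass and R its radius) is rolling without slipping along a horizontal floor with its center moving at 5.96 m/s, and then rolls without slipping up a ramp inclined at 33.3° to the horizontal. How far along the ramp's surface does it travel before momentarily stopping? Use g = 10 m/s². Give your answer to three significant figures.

d ≈ 4.21 m

The moment of inertia is 0.3MR², giving k ≡ I/(MR²) = 0.3.
The rolling condition ω = v/R makes the rotational term ½I(v/R)² = ½kMv², so KE_total = ½(1+k)Mv² = (13/20)Mv².
Setting this equal to Mgh gives the vertical rise h = (1+k)v₀²/(2g) = 1.3×5.96²/(2×10) = 2.309 m.
Along the incline, d = h/sinθ = 2.309/sin33.3° ≈ 4.21 m.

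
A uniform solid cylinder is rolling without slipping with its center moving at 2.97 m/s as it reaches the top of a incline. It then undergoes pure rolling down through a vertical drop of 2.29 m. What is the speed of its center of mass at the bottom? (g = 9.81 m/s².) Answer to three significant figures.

Here I = (1/2)MR², so the shape factor k = I/(MR²) = 0.5.
The rolling condition ω = v/R makes the rotational term ½I(v/R)² = ½kMv², so KE_total = ½(1+k)Mv² = (3/4)Mv².
Conserving energy between top and bottom: (3/4)Mv² = (3/4)Mv₀² + Mgh, hence v² = v₀² + 2gh/(1+k).
v = √(2.97² + 2×9.81×2.29/1.5) = √38.77 ≈ 6.23 m/s.

v ≈ 6.23 m/s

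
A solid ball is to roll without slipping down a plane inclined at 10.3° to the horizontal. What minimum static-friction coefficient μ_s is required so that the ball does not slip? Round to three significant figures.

With I = (2/5)MR², the ratio k = I/(MR²) is 0.4.
Along the incline Mg sinθ − f = Ma, and torque about the center fR = Iα = kMR²(a/R) gives f = kMa.
These give a = g sinθ/(1+k) and the required friction f = kMg sinθ/(1+k).
The normal force is N = Mg cosθ, so μ_min = f/N = k tanθ/(1+k).
μ_min = 0.4 × tan10.3° / 1.4 ≈ 0.0519.

μ_min ≈ 0.0519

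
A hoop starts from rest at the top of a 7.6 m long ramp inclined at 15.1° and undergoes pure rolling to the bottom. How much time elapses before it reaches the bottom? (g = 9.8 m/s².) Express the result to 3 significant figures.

For this body I = MR², i.e. k = I/(MR²) = 1.
Translational: Mg sinθ − f = Ma. Rotational about the CM: fR = Iα = kMRa, so f = kMa.
Hence a = g sinθ/(1+k) = 9.8×sin15.1°/2 = 1.276 m/s².
With constant a from rest, t = √(2L/a) = √(2·7.6/1.276) ≈ 3.45 s.

t ≈ 3.45 s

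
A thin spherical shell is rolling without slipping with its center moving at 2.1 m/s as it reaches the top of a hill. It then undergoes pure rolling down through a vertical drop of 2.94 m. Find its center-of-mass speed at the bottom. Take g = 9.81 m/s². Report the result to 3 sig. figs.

For this body I = (2/3)MR², i.e. k = I/(MR²) = 2/3.
Rolling without slipping gives ω = v/R, so the total kinetic energy is ½Mv² + ½Iω² = ½(1+k)Mv² = (5/6)Mv².
Energy conservation: (5/6)Mv₀² + Mgh = (5/6)Mv², so v² = v₀² + 2gh/(1+k).
v = √(2.1² + 2×9.81×2.94/1.667) = √39.02 ≈ 6.25 m/s.

v ≈ 6.25 m/s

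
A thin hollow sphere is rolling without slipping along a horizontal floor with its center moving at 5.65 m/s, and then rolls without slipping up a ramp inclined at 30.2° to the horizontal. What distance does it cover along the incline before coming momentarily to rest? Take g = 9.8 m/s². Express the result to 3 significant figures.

Here I = (2/3)MR², so the shape factor k = I/(MR²) = 2/3.
Rolling without slipping gives ω = v/R, so the total kinetic energy is ½Mv² + ½Iω² = ½(1+k)Mv² = (5/6)Mv².
Setting this equal to Mgh gives the vertical rise h = (1+k)v₀²/(2g) = 1.667×5.65²/(2×9.8) = 2.714 m.
The distance along the slope is d = h/sinθ = 2.714/sin30.2° ≈ 5.40 m.

d ≈ 5.40 m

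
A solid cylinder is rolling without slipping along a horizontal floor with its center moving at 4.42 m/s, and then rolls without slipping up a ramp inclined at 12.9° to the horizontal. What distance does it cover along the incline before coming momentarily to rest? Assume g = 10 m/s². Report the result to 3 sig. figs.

Here I = (1/2)MR², so the shape factor k = I/(MR²) = 0.5.
The rolling condition ω = v/R makes the rotational term ½I(v/R)² = ½kMv², so KE_total = ½(1+k)Mv² = (3/4)Mv².
Setting this equal to Mgh gives the vertical rise h = (1+k)v₀²/(2g) = 1.5×4.42²/(2×10) = 1.465 m.
Along the incline, d = h/sinθ = 1.465/sin12.9° ≈ 6.56 m.

d ≈ 6.56 m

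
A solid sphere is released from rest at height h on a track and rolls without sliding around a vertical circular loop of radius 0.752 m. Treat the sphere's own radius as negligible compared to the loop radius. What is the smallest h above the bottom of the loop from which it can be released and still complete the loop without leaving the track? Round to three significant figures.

h_min ≈ 2.03 m

The moment of inertia is (2/5)MR², giving k ≡ I/(MR²) = 0.4.
At the top of the loop, the minimum-contact condition is Mg = Mv_top²/r, so v_top² = gr.
With ω = v/R, the kinetic energy at speed v is ½(1+k)Mv² = (7/10)Mv².
Energy conservation from release (height h) to the top (height 2r): Mgh = Mg(2r) + (7/10)M·gr.
Thus h_min = 2r + (1+k)r/2 = r(2 + 1.4/2) = 0.752 × 2.7 ≈ 2.03 m.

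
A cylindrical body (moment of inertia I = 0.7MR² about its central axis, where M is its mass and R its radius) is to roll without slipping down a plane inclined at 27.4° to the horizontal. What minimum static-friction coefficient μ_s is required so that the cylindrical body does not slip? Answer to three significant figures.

The moment of inertia is 0.7MR², giving k ≡ I/(MR²) = 0.7.
Translational: Mg sinθ − f = Ma. Rotational about the CM: fR = Iα = kMRa, so f = kMa.
These give a = g sinθ/(1+k) and the required friction f = kMg sinθ/(1+k).
The normal force is N = Mg cosθ, so μ_min = f/N = k tanθ/(1+k).
μ_min = 0.7 × tan27.4° / 1.7 ≈ 0.213.

μ_min ≈ 0.213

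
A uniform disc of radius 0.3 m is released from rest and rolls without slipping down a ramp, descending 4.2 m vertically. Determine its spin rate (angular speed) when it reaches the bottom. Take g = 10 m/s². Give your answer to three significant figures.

For this body I = (1/2)MR², i.e. k = I/(MR²) = 0.5.
Pure rolling means v = ωR; then KE = ½Mv² + ½I(v/R)² = ½(1+k)Mv² = (3/4)Mv².
Energy conservation Mgh = ½(1+k)Mv² gives v = √(2gh/(1+k)) = √(2 × 10 × 4.2 / 1.5) = 7.483 m/s.
The angular speed follows from ω = v/R = 7.483/0.3 ≈ 24.9 rad/s.

ω ≈ 24.9 rad/s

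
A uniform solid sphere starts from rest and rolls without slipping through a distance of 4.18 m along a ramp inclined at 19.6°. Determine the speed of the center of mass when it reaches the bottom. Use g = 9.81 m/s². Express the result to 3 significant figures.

With I = (2/5)MR², the ratio k = I/(MR²) is 0.4.
Rolling without slipping gives ω = v/R, so the total kinetic energy is ½Mv² + ½Iω² = ½(1+k)Mv² = (7/10)Mv².
The vertical drop is h = L sinθ = 4.18 × sin19.6° = 1.402 m.
Energy conservation: Mgh = (7/10)Mv², so v = √(2gh/(1+k)) = √(2 × 9.81 × 1.402 / 1.4) ≈ 4.43 m/s.

v ≈ 4.43 m/s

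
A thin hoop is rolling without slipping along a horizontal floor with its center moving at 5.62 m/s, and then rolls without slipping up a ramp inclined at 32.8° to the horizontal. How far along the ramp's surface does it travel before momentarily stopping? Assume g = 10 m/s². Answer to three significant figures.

The moment of inertia is MR², giving k ≡ I/(MR²) = 1.
Since it rolls without slipping, ω = v/R and KE = ½Mv² + ½Iω² = ½(1+k)Mv² = Mv².
Setting this equal to Mgh gives the vertical rise h = (1+k)v₀²/(2g) = 2×5.62²/(2×10) = 3.158 m.
The distance along the slope is d = h/sinθ = 3.158/sin32.8° ≈ 5.83 m.

d ≈ 5.83 m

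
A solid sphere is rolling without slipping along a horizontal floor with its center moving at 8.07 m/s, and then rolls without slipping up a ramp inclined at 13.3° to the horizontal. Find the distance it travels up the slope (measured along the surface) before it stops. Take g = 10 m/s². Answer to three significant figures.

With I = (2/5)MR², the ratio k = I/(MR²) is 0.4.
Since it rolls without slipping, ω = v/R and KE = ½Mv² + ½Iω² = ½(1+k)Mv² = (7/10)Mv².
Setting this equal to Mgh gives the vertical rise h = (1+k)v₀²/(2g) = 1.4×8.07²/(2×10) = 4.559 m.
Along the incline, d = h/sinθ = 4.559/sin13.3° ≈ 19.8 m.

d ≈ 19.8 m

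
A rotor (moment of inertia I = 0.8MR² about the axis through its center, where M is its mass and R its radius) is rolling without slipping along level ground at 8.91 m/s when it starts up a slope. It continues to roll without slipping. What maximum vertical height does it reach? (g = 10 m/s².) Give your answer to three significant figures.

h ≈ 7.14 m

The moment of inertia is 0.8MR², giving k ≡ I/(MR²) = 0.8.
The rolling condition ω = v/R makes the rotational term ½I(v/R)² = ½kMv², so KE_total = ½(1+k)Mv² = (9/10)Mv².
All of this converts to potential energy at the highest point: (9/10)Mv₀² = Mgh.
Thus h = (1+k)v₀²/(2g) = 1.8 × 8.91² / (2 × 10) ≈ 7.14 m.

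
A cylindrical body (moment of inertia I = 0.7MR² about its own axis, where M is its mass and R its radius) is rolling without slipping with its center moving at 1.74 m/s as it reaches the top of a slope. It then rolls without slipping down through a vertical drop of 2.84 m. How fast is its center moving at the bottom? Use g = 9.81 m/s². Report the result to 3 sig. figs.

For this body I = 0.7MR², i.e. k = I/(MR²) = 0.7.
The rolling condition ω = v/R makes the rotational term ½I(v/R)² = ½kMv², so KE_total = ½(1+k)Mv² = (17/20)Mv².
Conserving energy between top and bottom: (17/20)Mv² = (17/20)Mv₀² + Mgh, hence v² = v₀² + 2gh/(1+k).
v = √(1.74² + 2×9.81×2.84/1.7) = √35.8 ≈ 5.98 m/s.

v ≈ 5.98 m/s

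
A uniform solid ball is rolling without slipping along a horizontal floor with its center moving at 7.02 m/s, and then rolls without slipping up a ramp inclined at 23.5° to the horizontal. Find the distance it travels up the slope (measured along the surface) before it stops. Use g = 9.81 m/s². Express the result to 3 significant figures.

d ≈ 8.82 m

Here I = (2/5)MR², so the shape factor k = I/(MR²) = 0.4.
Pure rolling means v = ωR; then KE = ½Mv² + ½I(v/R)² = ½(1+k)Mv² = (7/10)Mv².
Setting this equal to Mgh gives the vertical rise h = (1+k)v₀²/(2g) = 1.4×7.02²/(2×9.81) = 3.516 m.
Along the incline, d = h/sinθ = 3.516/sin23.5° ≈ 8.82 m.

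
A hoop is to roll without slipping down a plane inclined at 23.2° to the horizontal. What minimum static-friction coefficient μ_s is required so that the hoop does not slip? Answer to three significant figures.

For this body I = MR², i.e. k = I/(MR²) = 1.
Newton's second law down the slope: Mg sinθ − f = Ma. The torque equation fR = Iα (with α = a/R) gives f = kMa.
These give a = g sinθ/(1+k) and the required friction f = kMg sinθ/(1+k).
The normal force is N = Mg cosθ, so μ_min = f/N = k tanθ/(1+k).
μ_min = 1 × tan23.2° / 2 ≈ 0.214.

μ_min ≈ 0.214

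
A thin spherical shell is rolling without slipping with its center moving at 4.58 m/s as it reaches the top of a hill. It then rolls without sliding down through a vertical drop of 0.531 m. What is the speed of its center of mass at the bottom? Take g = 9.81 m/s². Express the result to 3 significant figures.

For this body I = (2/3)MR², i.e. k = I/(MR²) = 2/3.
The rolling condition ω = v/R makes the rotational term ½I(v/R)² = ½kMv², so KE_total = ½(1+k)Mv² = (5/6)Mv².
Conserving energy between top and bottom: (5/6)Mv² = (5/6)Mv₀² + Mgh, hence v² = v₀² + 2gh/(1+k).
v = √(4.58² + 2×9.81×0.531/1.667) = √27.23 ≈ 5.22 m/s.

v ≈ 5.22 m/s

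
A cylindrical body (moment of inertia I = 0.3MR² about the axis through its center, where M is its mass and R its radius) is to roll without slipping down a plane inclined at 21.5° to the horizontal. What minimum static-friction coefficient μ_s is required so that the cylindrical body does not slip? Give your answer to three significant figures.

μ_min ≈ 0.0909

The moment of inertia is 0.3MR², giving k ≡ I/(MR²) = 0.3.
Translational: Mg sinθ − f = Ma. Rotational about the CM: fR = Iα = kMRa, so f = kMa.
These give a = g sinθ/(1+k) and the required friction f = kMg sinθ/(1+k).
The normal force is N = Mg cosθ, so μ_min = f/N = k tanθ/(1+k).
μ_min = 0.3 × tan21.5° / 1.3 ≈ 0.0909.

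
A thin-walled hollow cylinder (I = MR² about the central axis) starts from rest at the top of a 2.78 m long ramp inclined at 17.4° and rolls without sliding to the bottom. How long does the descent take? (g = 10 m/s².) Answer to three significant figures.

With I = MR², the ratio k = I/(MR²) is 1.
Translational: Mg sinθ − f = Ma. Rotational about the CM: fR = Iα = kMRa, so f = kMa.
Hence a = g sinθ/(1+k) = 10×sin17.4°/2 = 1.495 m/s².
Starting from rest, L = ½at², so t = √(2L/a) = √(2×2.78/1.495) ≈ 1.93 s.

t ≈ 1.93 s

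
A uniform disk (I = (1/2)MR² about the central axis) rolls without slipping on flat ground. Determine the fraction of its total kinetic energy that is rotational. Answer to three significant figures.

For this body I = (1/2)MR², i.e. k = I/(MR²) = 0.5.
With ω = v/R, KE_trans = ½Mv² and KE_rot = ½Iω² = ½kMv², so KE_total = ½(1+k)Mv².
The rotational fraction is therefore k/(1+k) = 0.5/1.5 ≈ 0.333.

fraction ≈ 0.333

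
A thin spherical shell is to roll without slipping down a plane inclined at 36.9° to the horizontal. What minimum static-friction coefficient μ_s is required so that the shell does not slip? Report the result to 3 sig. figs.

μ_min ≈ 0.300

Here I = (2/3)MR², so the shape factor k = I/(MR²) = 2/3.
Translational: Mg sinθ − f = Ma. Rotational about the CM: fR = Iα = kMRa, so f = kMa.
These give a = g sinθ/(1+k) and the required friction f = kMg sinθ/(1+k).
With N = Mg cosθ, the no-slip condition f ≤ μN gives μ_min = f/N = k tanθ/(1+k).
μ_min = (2/3) × tan36.9° / 1.667 ≈ 0.300.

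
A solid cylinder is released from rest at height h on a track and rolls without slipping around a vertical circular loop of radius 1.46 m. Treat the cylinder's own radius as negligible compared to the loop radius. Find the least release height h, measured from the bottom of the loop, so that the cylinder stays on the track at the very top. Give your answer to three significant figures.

With I = (1/2)MR², the ratio k = I/(MR²) is 0.5.
At the top, contact is just lost when gravity alone supplies the centripetal force: Mg = Mv_top²/r, i.e. v_top² = gr.
With ω = v/R, the kinetic energy at speed v is ½(1+k)Mv² = (3/4)Mv².
Energy conservation from release (height h) to the top (height 2r): Mgh = Mg(2r) + (3/4)M·gr.
Thus h_min = 2r + (1+k)r/2 = r(2 + 1.5/2) = 1.46 × 2.75 ≈ 4.02 m.

h_min ≈ 4.02 m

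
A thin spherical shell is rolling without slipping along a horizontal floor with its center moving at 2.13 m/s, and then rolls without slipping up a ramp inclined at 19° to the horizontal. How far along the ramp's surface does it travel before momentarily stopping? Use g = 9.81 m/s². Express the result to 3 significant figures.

For this body I = (2/3)MR², i.e. k = I/(MR²) = 2/3.
Pure rolling means v = ωR; then KE = ½Mv² + ½I(v/R)² = ½(1+k)Mv² = (5/6)Mv².
Setting this equal to Mgh gives the vertical rise h = (1+k)v₀²/(2g) = 1.667×2.13²/(2×9.81) = 0.3854 m.
Along the incline, d = h/sinθ = 0.3854/sin19° ≈ 1.18 m.

d ≈ 1.18 m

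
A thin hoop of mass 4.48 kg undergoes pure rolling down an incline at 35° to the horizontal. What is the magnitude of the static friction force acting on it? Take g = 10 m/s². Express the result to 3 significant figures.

Here I = MR², so the shape factor k = I/(MR²) = 1.
Newton's second law down the slope: Mg sinθ − f = Ma. The torque equation fR = Iα (with α = a/R) gives f = kMa.
Combining, a = g sinθ/(1+k) and f = kMa = kMg sinθ/(1+k).
f = 1 × 4.48 × 10 × sin35° / 2 ≈ 12.8 N.

f ≈ 12.8 N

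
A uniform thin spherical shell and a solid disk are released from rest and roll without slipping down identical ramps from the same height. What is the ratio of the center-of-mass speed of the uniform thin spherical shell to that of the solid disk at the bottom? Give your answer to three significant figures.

v_ratio ≈ 0.949

Each satisfies Mgh = ½(1+k)Mv² with k = I/(MR²), so v ∝ 1/√(1+k).
For the uniform thin spherical shell k = 2/3; for the solid disk k = 0.5.
v₁/v₂ = √((1+k₂)/(1+k₁)) = √(1.5/1.667) ≈ 0.949.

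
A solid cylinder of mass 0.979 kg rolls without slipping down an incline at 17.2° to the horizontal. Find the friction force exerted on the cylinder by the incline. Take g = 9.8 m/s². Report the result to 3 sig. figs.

Here I = (1/2)MR², so the shape factor k = I/(MR²) = 0.5.
Newton's second law down the slope: Mg sinθ − f = Ma. The torque equation fR = Iα (with α = a/R) gives f = kMa.
Combining, a = g sinθ/(1+k) and f = kMa = kMg sinθ/(1+k).
f = 0.5 × 0.979 × 9.8 × sin17.2° / 1.5 ≈ 0.946 N.

f ≈ 0.946 N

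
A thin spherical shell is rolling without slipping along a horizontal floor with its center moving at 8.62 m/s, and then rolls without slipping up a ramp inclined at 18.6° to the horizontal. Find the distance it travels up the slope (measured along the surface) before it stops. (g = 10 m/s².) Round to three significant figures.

With I = (2/3)MR², the ratio k = I/(MR²) is 2/3.
Since it rolls without slipping, ω = v/R and KE = ½Mv² + ½Iω² = ½(1+k)Mv² = (5/6)Mv².
Setting this equal to Mgh gives the vertical rise h = (1+k)v₀²/(2g) = 1.667×8.62²/(2×10) = 6.192 m.
The distance along the slope is d = h/sinθ = 6.192/sin18.6° ≈ 19.4 m.

d ≈ 19.4 m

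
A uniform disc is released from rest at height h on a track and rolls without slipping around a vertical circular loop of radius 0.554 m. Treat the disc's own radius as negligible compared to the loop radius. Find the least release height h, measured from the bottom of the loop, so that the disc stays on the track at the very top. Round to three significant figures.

h_min ≈ 1.52 m

The moment of inertia is (1/2)MR², giving k ≡ I/(MR²) = 0.5.
At the top of the loop, the minimum-contact condition is Mg = Mv_top²/r, so v_top² = gr.
With ω = v/R, the kinetic energy at speed v is ½(1+k)Mv² = (3/4)Mv².
Energy conservation from release (height h) to the top (height 2r): Mgh = Mg(2r) + (3/4)M·gr.
Thus h_min = 2r + (1+k)r/2 = r(2 + 1.5/2) = 0.554 × 2.75 ≈ 1.52 m.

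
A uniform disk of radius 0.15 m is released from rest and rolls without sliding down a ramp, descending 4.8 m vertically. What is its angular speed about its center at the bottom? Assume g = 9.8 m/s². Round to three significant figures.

ω ≈ 52.8 rad/s

For this body I = (1/2)MR², i.e. k = I/(MR²) = 0.5.
The rolling condition ω = v/R makes the rotational term ½I(v/R)² = ½kMv², so KE_total = ½(1+k)Mv² = (3/4)Mv².
Energy conservation Mgh = ½(1+k)Mv² gives v = √(2gh/(1+k)) = √(2 × 9.8 × 4.8 / 1.5) = 7.92 m/s.
Then ω = v/R = 7.92 / 0.15 ≈ 52.8 rad/s.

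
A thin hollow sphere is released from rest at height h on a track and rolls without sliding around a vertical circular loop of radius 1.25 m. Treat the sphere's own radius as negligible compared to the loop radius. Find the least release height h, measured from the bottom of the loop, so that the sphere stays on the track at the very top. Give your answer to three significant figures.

h_min ≈ 3.54 m

For this body I = (2/3)MR², i.e. k = I/(MR²) = 2/3.
At the top of the loop, the minimum-contact condition is Mg = Mv_top²/r, so v_top² = gr.
With ω = v/R, the kinetic energy at speed v is ½(1+k)Mv² = (5/6)Mv².
Energy conservation from release (height h) to the top (height 2r): Mgh = Mg(2r) + (5/6)M·gr.
Thus h_min = 2r + (1+k)r/2 = r(2 + 1.667/2) = 1.25 × 2.833 ≈ 3.54 m.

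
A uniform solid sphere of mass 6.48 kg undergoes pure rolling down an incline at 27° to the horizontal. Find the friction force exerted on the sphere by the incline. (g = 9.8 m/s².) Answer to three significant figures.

For this body I = (2/5)MR², i.e. k = I/(MR²) = 0.4.
Along the incline Mg sinθ − f = Ma, and torque about the center fR = Iα = kMR²(a/R) gives f = kMa.
Combining, a = g sinθ/(1+k) and f = kMa = kMg sinθ/(1+k).
f = 0.4 × 6.48 × 9.8 × sin27° / 1.4 ≈ 8.24 N.

f ≈ 8.24 N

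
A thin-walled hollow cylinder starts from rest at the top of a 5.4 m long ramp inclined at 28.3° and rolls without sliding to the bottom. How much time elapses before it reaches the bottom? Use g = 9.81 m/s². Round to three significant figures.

t ≈ 2.16 s

Here I = MR², so the shape factor k = I/(MR²) = 1.
Translational: Mg sinθ − f = Ma. Rotational about the CM: fR = Iα = kMRa, so f = kMa.
Hence a = g sinθ/(1+k) = 9.81×sin28.3°/2 = 2.325 m/s².
Starting from rest, L = ½at², so t = √(2L/a) = √(2×5.4/2.325) ≈ 2.16 s.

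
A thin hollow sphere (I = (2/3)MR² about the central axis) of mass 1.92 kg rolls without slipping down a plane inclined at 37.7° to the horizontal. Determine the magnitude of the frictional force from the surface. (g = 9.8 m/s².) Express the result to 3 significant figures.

f ≈ 4.60 N

With I = (2/3)MR², the ratio k = I/(MR²) is 2/3.
Along the incline Mg sinθ − f = Ma, and torque about the center fR = Iα = kMR²(a/R) gives f = kMa.
Combining, a = g sinθ/(1+k) and f = kMa = kMg sinθ/(1+k).
f = (2/3) × 1.92 × 9.8 × sin37.7° / 1.667 ≈ 4.60 N.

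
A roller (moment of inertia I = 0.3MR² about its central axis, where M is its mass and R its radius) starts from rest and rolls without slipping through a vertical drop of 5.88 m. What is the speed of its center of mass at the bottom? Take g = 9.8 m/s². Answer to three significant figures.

v ≈ 9.42 m/s

With I = 0.3MR², the ratio k = I/(MR²) is 0.3.
Pure rolling means v = ωR; then KE = ½Mv² + ½I(v/R)² = ½(1+k)Mv² = (13/20)Mv².
Setting Mgh = (13/20)Mv² gives v = √(2gh/(1+k)) = √(2·9.8·5.88/1.3) ≈ 9.42 m/s.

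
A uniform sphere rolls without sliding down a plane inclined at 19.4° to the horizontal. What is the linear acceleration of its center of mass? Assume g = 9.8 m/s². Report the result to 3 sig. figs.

With I = (2/5)MR², the ratio k = I/(MR²) is 0.4.
Along the incline Mg sinθ − f = Ma, and torque about the center fR = Iα = kMR²(a/R) gives f = kMa.
Eliminating f: Mg sinθ = (1+k)Ma, so a = g sinθ/(1+k) = 9.8 × sin19.4° / 1.4 ≈ 2.33 m/s².

a ≈ 2.33 m/s²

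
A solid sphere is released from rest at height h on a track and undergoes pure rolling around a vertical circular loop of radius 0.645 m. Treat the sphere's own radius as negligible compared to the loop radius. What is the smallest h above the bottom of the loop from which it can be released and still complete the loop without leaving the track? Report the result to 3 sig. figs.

h_min ≈ 1.74 m

With I = (2/5)MR², the ratio k = I/(MR²) is 0.4.
At the top of the loop, the minimum-contact condition is Mg = Mv_top²/r, so v_top² = gr.
With ω = v/R, the kinetic energy at speed v is ½(1+k)Mv² = (7/10)Mv².
Energy conservation from release (height h) to the top (height 2r): Mgh = Mg(2r) + (7/10)M·gr.
Thus h_min = 2r + (1+k)r/2 = r(2 + 1.4/2) = 0.645 × 2.7 ≈ 1.74 m.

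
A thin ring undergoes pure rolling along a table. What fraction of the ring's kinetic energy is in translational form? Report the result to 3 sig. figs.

Here I = MR², so the shape factor k = I/(MR²) = 1.
Since ω = v/R, the translational part is ½Mv² and the rotational part is ½I(v/R)² = ½kMv²; the total is ½(1+k)Mv².
The translational fraction is therefore 1/(1+k) = 1/2 ≈ 0.500.

fraction ≈ 0.500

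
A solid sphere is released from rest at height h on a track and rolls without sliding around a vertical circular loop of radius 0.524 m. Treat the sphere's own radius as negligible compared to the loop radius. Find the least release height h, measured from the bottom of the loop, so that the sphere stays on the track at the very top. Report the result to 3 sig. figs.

h_min ≈ 1.41 m

Here I = (2/5)MR², so the shape factor k = I/(MR²) = 0.4.
At the top of the loop, the minimum-contact condition is Mg = Mv_top²/r, so v_top² = gr.
With ω = v/R, the kinetic energy at speed v is ½(1+k)Mv² = (7/10)Mv².
Energy conservation from release (height h) to the top (height 2r): Mgh = Mg(2r) + (7/10)M·gr.
Thus h_min = 2r + (1+k)r/2 = r(2 + 1.4/2) = 0.524 × 2.7 ≈ 1.41 m.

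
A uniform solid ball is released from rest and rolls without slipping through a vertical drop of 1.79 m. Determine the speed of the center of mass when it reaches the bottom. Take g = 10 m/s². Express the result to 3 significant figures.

The moment of inertia is (2/5)MR², giving k ≡ I/(MR²) = 0.4.
The rolling condition ω = v/R makes the rotational term ½I(v/R)² = ½kMv², so KE_total = ½(1+k)Mv² = (7/10)Mv².
Setting Mgh = (7/10)Mv² gives v = √(2gh/(1+k)) = √(2·10·1.79/1.4) ≈ 5.06 m/s.

v ≈ 5.06 m/s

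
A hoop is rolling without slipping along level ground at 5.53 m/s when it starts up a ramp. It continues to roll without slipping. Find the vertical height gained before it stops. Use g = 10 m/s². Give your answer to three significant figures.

With I = MR², the ratio k = I/(MR²) is 1.
Pure rolling means v = ωR; then KE = ½Mv² + ½I(v/R)² = ½(1+k)Mv² = Mv².
All of this converts to potential energy at the highest point: Mv₀² = Mgh.
Thus h = (1+k)v₀²/(2g) = 2 × 5.53² / (2 × 10) ≈ 3.06 m.

h ≈ 3.06 m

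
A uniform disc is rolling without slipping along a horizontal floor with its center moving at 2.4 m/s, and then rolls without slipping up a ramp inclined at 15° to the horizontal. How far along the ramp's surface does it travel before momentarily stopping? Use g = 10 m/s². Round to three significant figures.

With I = (1/2)MR², the ratio k = I/(MR²) is 0.5.
Pure rolling means v = ωR; then KE = ½Mv² + ½I(v/R)² = ½(1+k)Mv² = (3/4)Mv².
Setting this equal to Mgh gives the vertical rise h = (1+k)v₀²/(2g) = 1.5×2.4²/(2×10) = 0.432 m.
The distance along the slope is d = h/sinθ = 0.432/sin15° ≈ 1.67 m.

d ≈ 1.67 m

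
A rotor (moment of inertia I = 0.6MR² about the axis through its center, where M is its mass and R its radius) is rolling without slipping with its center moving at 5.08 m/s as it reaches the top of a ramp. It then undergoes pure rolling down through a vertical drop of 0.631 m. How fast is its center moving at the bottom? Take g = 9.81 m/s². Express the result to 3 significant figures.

v ≈ 5.79 m/s

Here I = 0.6MR², so the shape factor k = I/(MR²) = 0.6.
Pure rolling means v = ωR; then KE = ½Mv² + ½I(v/R)² = ½(1+k)Mv² = (4/5)Mv².
Conserving energy between top and bottom: (4/5)Mv² = (4/5)Mv₀² + Mgh, hence v² = v₀² + 2gh/(1+k).
v = √(5.08² + 2×9.81×0.631/1.6) = √33.54 ≈ 5.79 m/s.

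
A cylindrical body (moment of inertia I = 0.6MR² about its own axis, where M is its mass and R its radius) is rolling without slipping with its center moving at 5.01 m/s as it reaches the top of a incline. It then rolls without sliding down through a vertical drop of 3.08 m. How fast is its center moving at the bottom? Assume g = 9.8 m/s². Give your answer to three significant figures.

v ≈ 7.93 m/s

With I = 0.6MR², the ratio k = I/(MR²) is 0.6.
Pure rolling means v = ωR; then KE = ½Mv² + ½I(v/R)² = ½(1+k)Mv² = (4/5)Mv².
Energy conservation: (4/5)Mv₀² + Mgh = (4/5)Mv², so v² = v₀² + 2gh/(1+k).
v = √(5.01² + 2×9.8×3.08/1.6) = √62.83 ≈ 7.93 m/s.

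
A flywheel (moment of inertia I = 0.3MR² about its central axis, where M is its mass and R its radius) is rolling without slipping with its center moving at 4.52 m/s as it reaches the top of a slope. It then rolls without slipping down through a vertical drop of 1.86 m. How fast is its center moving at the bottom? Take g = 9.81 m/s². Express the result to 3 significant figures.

v ≈ 6.96 m/s

For this body I = 0.3MR², i.e. k = I/(MR²) = 0.3.
Pure rolling means v = ωR; then KE = ½Mv² + ½I(v/R)² = ½(1+k)Mv² = (13/20)Mv².
Conserving energy between top and bottom: (13/20)Mv² = (13/20)Mv₀² + Mgh, hence v² = v₀² + 2gh/(1+k).
v = √(4.52² + 2×9.81×1.86/1.3) = √48.5 ≈ 6.96 m/s.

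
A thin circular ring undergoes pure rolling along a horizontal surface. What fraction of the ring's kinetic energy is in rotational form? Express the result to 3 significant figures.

Here I = MR², so the shape factor k = I/(MR²) = 1.
With ω = v/R, KE_trans = ½Mv² and KE_rot = ½Iω² = ½kMv², so KE_total = ½(1+k)Mv².
The rotational fraction is therefore k/(1+k) = 1/2 ≈ 0.500.

fraction ≈ 0.500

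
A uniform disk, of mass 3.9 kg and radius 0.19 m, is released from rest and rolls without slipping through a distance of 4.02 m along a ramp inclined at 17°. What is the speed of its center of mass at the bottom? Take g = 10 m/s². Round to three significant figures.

v ≈ 3.96 m/s

With I = (1/2)MR², the ratio k = I/(MR²) is 0.5.
Since it rolls without slipping, ω = v/R and KE = ½Mv² + ½Iω² = ½(1+k)Mv² = (3/4)Mv².
The vertical drop is h = L sinθ = 4.02 × sin17° = 1.175 m.
Energy conservation: Mgh = (3/4)Mv², so v = √(2gh/(1+k)) = √(2 × 10 × 1.175 / 1.5) ≈ 3.96 m/s.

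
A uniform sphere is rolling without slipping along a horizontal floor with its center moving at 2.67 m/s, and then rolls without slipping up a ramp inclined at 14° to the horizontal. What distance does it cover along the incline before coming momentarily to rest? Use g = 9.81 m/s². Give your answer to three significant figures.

Here I = (2/5)MR², so the shape factor k = I/(MR²) = 0.4.
Since it rolls without slipping, ω = v/R and KE = ½Mv² + ½Iω² = ½(1+k)Mv² = (7/10)Mv².
Setting this equal to Mgh gives the vertical rise h = (1+k)v₀²/(2g) = 1.4×2.67²/(2×9.81) = 0.5087 m.
The distance along the slope is d = h/sinθ = 0.5087/sin14° ≈ 2.10 m.

d ≈ 2.10 m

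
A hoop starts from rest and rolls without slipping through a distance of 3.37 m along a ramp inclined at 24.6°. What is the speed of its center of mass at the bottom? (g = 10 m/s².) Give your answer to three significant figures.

v ≈ 3.75 m/s

Here I = MR², so the shape factor k = I/(MR²) = 1.
Pure rolling means v = ωR; then KE = ½Mv² + ½I(v/R)² = ½(1+k)Mv² = Mv².
The vertical drop is h = L sinθ = 3.37 × sin24.6° = 1.403 m.
Energy conservation: Mgh = Mv², so v = √(2gh/(1+k)) = √(2 × 10 × 1.403 / 2) ≈ 3.75 m/s.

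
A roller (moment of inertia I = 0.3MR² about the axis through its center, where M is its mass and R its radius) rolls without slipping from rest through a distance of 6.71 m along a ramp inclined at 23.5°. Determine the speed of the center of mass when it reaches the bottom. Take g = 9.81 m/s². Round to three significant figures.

v ≈ 6.35 m/s

For this body I = 0.3MR², i.e. k = I/(MR²) = 0.3.
Pure rolling means v = ωR; then KE = ½Mv² + ½I(v/R)² = ½(1+k)Mv² = (13/20)Mv².
The vertical drop is h = L sinθ = 6.71 × sin23.5° = 2.676 m.
Energy conservation: Mgh = (13/20)Mv², so v = √(2gh/(1+k)) = √(2 × 9.81 × 2.676 / 1.3) ≈ 6.35 m/s.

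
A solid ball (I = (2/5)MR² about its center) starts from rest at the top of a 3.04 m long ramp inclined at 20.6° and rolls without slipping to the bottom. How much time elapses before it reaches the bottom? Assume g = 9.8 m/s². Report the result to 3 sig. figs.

t ≈ 1.57 s

For this body I = (2/5)MR², i.e. k = I/(MR²) = 0.4.
Translational: Mg sinθ − f = Ma. Rotational about the CM: fR = Iα = kMRa, so f = kMa.
Hence a = g sinθ/(1+k) = 9.8×sin20.6°/1.4 = 2.463 m/s².
Starting from rest, L = ½at², so t = √(2L/a) = √(2×3.04/2.463) ≈ 1.57 s.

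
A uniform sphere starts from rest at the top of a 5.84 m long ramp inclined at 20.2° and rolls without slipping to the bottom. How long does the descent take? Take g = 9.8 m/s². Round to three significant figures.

t ≈ 2.20 s

With I = (2/5)MR², the ratio k = I/(MR²) is 0.4.
Newton's second law down the slope: Mg sinθ − f = Ma. The torque equation fR = Iα (with α = a/R) gives f = kMa.
Hence a = g sinθ/(1+k) = 9.8×sin20.2°/1.4 = 2.417 m/s².
With constant a from rest, t = √(2L/a) = √(2·5.84/2.417) ≈ 2.20 s.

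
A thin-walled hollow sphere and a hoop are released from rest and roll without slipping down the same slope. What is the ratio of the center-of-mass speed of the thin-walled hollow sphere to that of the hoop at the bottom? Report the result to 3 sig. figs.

v_ratio ≈ 1.10

Each satisfies Mgh = ½(1+k)Mv² with k = I/(MR²), so v ∝ 1/√(1+k).
For the thin-walled hollow sphere k = 2/3; for the hoop k = 1.
v₁/v₂ = √((1+k₂)/(1+k₁)) = √(2/1.667) ≈ 1.10.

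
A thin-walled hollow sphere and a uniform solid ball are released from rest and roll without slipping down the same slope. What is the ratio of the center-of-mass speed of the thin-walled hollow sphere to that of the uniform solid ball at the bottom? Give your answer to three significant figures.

v_ratio ≈ 0.917

Each satisfies Mgh = ½(1+k)Mv² with k = I/(MR²), so v ∝ 1/√(1+k).
For the thin-walled hollow sphere k = 2/3; for the uniform solid ball k = 0.4.
v₁/v₂ = √((1+k₂)/(1+k₁)) = √(1.4/1.667) ≈ 0.917.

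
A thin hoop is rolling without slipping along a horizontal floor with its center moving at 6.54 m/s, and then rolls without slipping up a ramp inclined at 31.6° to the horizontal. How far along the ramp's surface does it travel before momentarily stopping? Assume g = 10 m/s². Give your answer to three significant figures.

With I = MR², the ratio k = I/(MR²) is 1.
Since it rolls without slipping, ω = v/R and KE = ½Mv² + ½Iω² = ½(1+k)Mv² = Mv².
Setting this equal to Mgh gives the vertical rise h = (1+k)v₀²/(2g) = 2×6.54²/(2×10) = 4.277 m.
The distance along the slope is d = h/sinθ = 4.277/sin31.6° ≈ 8.16 m.

d ≈ 8.16 m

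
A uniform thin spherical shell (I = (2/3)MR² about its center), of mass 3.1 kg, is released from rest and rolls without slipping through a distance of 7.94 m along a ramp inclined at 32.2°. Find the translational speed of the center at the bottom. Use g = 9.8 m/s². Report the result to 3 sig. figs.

v ≈ 7.05 m/s

For this body I = (2/3)MR², i.e. k = I/(MR²) = 2/3.
Pure rolling means v = ωR; then KE = ½Mv² + ½I(v/R)² = ½(1+k)Mv² = (5/6)Mv².
The vertical drop is h = L sinθ = 7.94 × sin32.2° = 4.231 m.
Energy conservation: Mgh = (5/6)Mv², so v = √(2gh/(1+k)) = √(2 × 9.8 × 4.231 / 1.667) ≈ 7.05 m/s.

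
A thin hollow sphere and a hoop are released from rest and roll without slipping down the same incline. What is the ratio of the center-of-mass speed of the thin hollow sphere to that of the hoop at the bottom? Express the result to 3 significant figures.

v_ratio ≈ 1.10

Each satisfies Mgh = ½(1+k)Mv² with k = I/(MR²), so v ∝ 1/√(1+k).
For the thin hollow sphere k = 2/3; for the hoop k = 1.
v₁/v₂ = √((1+k₂)/(1+k₁)) = √(2/1.667) ≈ 1.10.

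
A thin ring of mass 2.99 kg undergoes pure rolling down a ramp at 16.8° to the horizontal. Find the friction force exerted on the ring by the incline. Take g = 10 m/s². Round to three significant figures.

The moment of inertia is MR², giving k ≡ I/(MR²) = 1.
Translational: Mg sinθ − f = Ma. Rotational about the CM: fR = Iα = kMRa, so f = kMa.
Combining, a = g sinθ/(1+k) and f = kMa = kMg sinθ/(1+k).
f = 1 × 2.99 × 10 × sin16.8° / 2 ≈ 4.32 N.

f ≈ 4.32 N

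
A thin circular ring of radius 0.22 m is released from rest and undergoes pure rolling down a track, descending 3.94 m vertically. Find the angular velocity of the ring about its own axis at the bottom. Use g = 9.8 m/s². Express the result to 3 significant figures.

Here I = MR², so the shape factor k = I/(MR²) = 1.
Rolling without slipping gives ω = v/R, so the total kinetic energy is ½Mv² + ½Iω² = ½(1+k)Mv² = Mv².
Energy conservation Mgh = ½(1+k)Mv² gives v = √(2gh/(1+k)) = √(2 × 9.8 × 3.94 / 2) = 6.214 m/s.
The angular speed follows from ω = v/R = 6.214/0.22 ≈ 28.2 rad/s.

ω ≈ 28.2 rad/s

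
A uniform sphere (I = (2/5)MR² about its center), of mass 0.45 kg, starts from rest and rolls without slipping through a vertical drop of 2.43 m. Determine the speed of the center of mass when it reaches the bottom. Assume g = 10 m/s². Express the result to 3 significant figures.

The moment of inertia is (2/5)MR², giving k ≡ I/(MR²) = 0.4.
Since it rolls without slipping, ω = v/R and KE = ½Mv² + ½Iω² = ½(1+k)Mv² = (7/10)Mv².
Energy conservation: Mgh = (7/10)Mv², so v = √(2gh/(1+k)) = √(2 × 10 × 2.43 / 1.4) ≈ 5.89 m/s.

v ≈ 5.89 m/s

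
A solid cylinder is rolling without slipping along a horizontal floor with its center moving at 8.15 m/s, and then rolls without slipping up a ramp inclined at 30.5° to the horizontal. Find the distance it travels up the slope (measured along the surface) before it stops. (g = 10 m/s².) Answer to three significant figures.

d ≈ 9.82 m

With I = (1/2)MR², the ratio k = I/(MR²) is 0.5.
The rolling condition ω = v/R makes the rotational term ½I(v/R)² = ½kMv², so KE_total = ½(1+k)Mv² = (3/4)Mv².
Setting this equal to Mgh gives the vertical rise h = (1+k)v₀²/(2g) = 1.5×8.15²/(2×10) = 4.982 m.
Along the incline, d = h/sinθ = 4.982/sin30.5° ≈ 9.82 m.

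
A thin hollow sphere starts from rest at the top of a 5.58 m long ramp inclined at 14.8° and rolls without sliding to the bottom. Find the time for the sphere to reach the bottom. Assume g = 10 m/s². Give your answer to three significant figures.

The moment of inertia is (2/3)MR², giving k ≡ I/(MR²) = 2/3.
Newton's second law down the slope: Mg sinθ − f = Ma. The torque equation fR = Iα (with α = a/R) gives f = kMa.
Hence a = g sinθ/(1+k) = 10×sin14.8°/1.667 = 1.533 m/s².
Starting from rest, L = ½at², so t = √(2L/a) = √(2×5.58/1.533) ≈ 2.70 s.

t ≈ 2.70 s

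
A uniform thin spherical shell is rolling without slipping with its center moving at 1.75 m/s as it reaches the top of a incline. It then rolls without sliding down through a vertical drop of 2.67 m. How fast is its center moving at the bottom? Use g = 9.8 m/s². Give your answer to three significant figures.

Here I = (2/3)MR², so the shape factor k = I/(MR²) = 2/3.
Since it rolls without slipping, ω = v/R and KE = ½Mv² + ½Iω² = ½(1+k)Mv² = (5/6)Mv².
Energy conservation: (5/6)Mv₀² + Mgh = (5/6)Mv², so v² = v₀² + 2gh/(1+k).
v = √(1.75² + 2×9.8×2.67/1.667) = √34.46 ≈ 5.87 m/s.

v ≈ 5.87 m/s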